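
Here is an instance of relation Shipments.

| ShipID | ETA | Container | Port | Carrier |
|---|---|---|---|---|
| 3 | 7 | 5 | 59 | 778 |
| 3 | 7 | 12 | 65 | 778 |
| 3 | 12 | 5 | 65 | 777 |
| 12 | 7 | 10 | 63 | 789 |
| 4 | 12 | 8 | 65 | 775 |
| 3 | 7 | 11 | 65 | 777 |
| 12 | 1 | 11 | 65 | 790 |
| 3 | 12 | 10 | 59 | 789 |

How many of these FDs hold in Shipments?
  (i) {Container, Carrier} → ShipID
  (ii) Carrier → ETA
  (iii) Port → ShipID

0

(i) {Container, Carrier} → ShipID: (Container=10, Carrier=789): 2 rows → ShipID takes values {12, 3} — violation — fails.
(ii) Carrier → ETA: Carrier=777: 2 rows → ETA takes values {12, 7} — violation; Carrier=789: 2 rows → ETA takes values {7, 12} — violation — fails.
(iii) Port → ShipID: Port=65: 5 rows → ShipID takes values {3, 4, 12} — violation — fails.
None of the 3 dependencies hold.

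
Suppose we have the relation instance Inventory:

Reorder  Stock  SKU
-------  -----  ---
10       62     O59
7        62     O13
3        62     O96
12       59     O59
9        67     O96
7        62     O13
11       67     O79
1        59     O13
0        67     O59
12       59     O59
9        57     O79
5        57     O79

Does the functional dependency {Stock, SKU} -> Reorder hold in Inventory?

No

(Stock=62, SKU=O59): 1 row → Reorder = 10 ✓
(Stock=62, SKU=O13): 2 rows → Reorder = 7, 7 ✓
(Stock=62, SKU=O96): 1 row → Reorder = 3 ✓
(Stock=59, SKU=O59): 2 rows → Reorder = 12, 12 ✓
(Stock=67, SKU=O96): 1 row → Reorder = 9 ✓
(Stock=67, SKU=O79): 1 row → Reorder = 11 ✓
(Stock=59, SKU=O13): 1 row → Reorder = 1 ✓
(Stock=67, SKU=O59): 1 row → Reorder = 0 ✓
(Stock=57, SKU=O79): 2 rows → Reorder takes values {9, 5} — violation
Two rows agree on {Stock, SKU} but differ on Reorder, so {Stock, SKU} -> Reorder does not hold.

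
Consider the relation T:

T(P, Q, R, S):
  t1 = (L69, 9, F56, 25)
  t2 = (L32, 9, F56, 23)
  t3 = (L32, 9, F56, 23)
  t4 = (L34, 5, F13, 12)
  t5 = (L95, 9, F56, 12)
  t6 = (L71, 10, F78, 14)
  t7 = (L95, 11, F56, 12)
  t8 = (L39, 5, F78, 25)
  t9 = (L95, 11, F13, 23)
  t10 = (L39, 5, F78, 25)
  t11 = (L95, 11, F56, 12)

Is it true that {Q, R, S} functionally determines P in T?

Yes

(Q=9, R=F56, S=25): row 1 → P = L69 ✓
(Q=9, R=F56, S=23): rows 2, 3 → P = L32, L32 ✓
(Q=5, R=F13, S=12): row 4 → P = L34 ✓
(Q=9, R=F56, S=12): row 5 → P = L95 ✓
(Q=10, R=F78, S=14): row 6 → P = L71 ✓
(Q=11, R=F56, S=12): rows 7, 11 → P = L95, L95 ✓
(Q=5, R=F78, S=25): rows 8, 10 → P = L39, L39 ✓
(Q=11, R=F13, S=23): row 9 → P = L95 ✓
Every {Q, R, S} value is associated with a single P value, so {Q, R, S} → P holds.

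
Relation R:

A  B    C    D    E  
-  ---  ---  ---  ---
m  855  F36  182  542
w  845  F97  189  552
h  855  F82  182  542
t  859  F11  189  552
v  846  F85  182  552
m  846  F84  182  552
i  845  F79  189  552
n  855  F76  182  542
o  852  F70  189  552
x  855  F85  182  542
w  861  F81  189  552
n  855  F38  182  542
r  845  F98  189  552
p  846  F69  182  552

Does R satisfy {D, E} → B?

(D=182, E=542): 5 rows → B = 855, 855, 855, 855, 855 ✓
(D=189, E=552): 6 rows → B takes values {845, 859, 852, 861} — violation
(D=182, E=552): 3 rows → B = 846, 846, 846 ✓
Two rows agree on {D, E} but differ on B, so {D, E} → B does not hold.

No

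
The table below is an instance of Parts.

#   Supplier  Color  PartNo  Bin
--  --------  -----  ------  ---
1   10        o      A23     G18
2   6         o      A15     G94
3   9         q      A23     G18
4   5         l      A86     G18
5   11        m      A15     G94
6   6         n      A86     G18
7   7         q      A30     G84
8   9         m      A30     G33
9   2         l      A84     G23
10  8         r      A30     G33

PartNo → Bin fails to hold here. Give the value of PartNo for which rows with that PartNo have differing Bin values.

PartNo=A23: rows 1, 3 → Bin = G18, G18 ✓
PartNo=A15: rows 2, 5 → Bin = G94, G94 ✓
PartNo=A86: rows 4, 6 → Bin = G18, G18 ✓
PartNo=A30: rows 7, 8, 10 → Bin takes values {G84, G33} — violation
PartNo=A84: row 9 → Bin = G23 ✓
The only PartNo value with inconsistent Bin is PartNo=A30.

A30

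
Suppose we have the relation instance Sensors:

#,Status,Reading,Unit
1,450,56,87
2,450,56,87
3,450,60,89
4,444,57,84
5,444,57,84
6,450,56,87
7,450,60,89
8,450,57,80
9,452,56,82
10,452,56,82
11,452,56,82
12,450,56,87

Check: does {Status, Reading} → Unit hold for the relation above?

(Status=450, Reading=56): rows 1, 2, 6, 12 → Unit = 87, 87, 87, 87 ✓
(Status=450, Reading=60): rows 3, 7 → Unit = 89, 89 ✓
(Status=444, Reading=57): rows 4, 5 → Unit = 84, 84 ✓
(Status=450, Reading=57): row 8 → Unit = 80 ✓
(Status=452, Reading=56): rows 9, 10, 11 → Unit = 82, 82, 82 ✓
Every {Status, Reading} value is associated with a single Unit value, so {Status, Reading} → Unit holds.

Yes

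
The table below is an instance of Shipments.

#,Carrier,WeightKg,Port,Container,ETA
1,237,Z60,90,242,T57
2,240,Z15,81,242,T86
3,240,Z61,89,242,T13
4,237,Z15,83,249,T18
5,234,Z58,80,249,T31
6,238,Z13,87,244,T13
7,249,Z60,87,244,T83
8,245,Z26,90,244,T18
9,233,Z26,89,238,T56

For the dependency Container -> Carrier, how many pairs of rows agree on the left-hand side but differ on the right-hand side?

6

Container=242: violating pairs (1,2), (1,3) — 2 pairs.
Container=249: violating pairs (4,5) — 1 pair.
Container=244: violating pairs (6,7), (6,8), (7,8) — 3 pairs.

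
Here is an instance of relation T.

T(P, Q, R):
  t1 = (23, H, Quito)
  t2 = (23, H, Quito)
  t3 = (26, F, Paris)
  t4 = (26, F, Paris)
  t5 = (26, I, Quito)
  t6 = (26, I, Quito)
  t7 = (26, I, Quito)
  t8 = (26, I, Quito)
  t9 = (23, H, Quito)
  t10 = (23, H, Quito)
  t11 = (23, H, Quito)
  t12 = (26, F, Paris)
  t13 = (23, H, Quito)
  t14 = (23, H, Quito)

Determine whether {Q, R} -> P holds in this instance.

Yes

(Q=H, R=Quito): rows 1, 2, 9, 10, 11, 13, 14 → P = 23, 23, 23, 23, 23, 23, 23 ✓
(Q=F, R=Paris): rows 3, 4, 12 → P = 26, 26, 26 ✓
(Q=I, R=Quito): rows 5, 6, 7, 8 → P = 26, 26, 26, 26 ✓
Every {Q, R} value is associated with a single P value, so {Q, R} -> P holds.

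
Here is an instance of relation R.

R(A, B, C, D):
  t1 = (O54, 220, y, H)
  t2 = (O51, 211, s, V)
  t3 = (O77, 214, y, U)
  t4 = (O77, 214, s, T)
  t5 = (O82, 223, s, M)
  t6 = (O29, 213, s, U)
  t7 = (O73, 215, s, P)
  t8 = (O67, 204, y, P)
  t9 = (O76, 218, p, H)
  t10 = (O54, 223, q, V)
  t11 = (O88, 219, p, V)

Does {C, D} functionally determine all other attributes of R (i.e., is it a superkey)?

Yes

All 11 rows have distinct {C, D} values, so {C, D} → (all attributes) holds and {C, D} is a superkey.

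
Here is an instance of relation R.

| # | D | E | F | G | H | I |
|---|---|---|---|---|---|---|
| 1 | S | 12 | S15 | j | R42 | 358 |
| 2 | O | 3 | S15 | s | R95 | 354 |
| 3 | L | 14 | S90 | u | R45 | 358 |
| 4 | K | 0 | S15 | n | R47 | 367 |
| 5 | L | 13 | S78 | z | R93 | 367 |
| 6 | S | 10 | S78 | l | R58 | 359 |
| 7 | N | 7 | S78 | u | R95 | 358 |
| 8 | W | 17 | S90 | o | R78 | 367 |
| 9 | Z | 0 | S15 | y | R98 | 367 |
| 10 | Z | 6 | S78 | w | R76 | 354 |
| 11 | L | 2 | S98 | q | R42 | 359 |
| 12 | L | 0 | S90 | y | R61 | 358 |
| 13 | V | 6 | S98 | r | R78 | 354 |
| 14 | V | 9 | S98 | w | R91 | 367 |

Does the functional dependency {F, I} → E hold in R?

No

(F=S15, I=358): row 1 → E = 12 ✓
(F=S15, I=354): row 2 → E = 3 ✓
(F=S90, I=358): rows 3, 12 → E takes values {14, 0} — violation
(F=S15, I=367): rows 4, 9 → E = 0, 0 ✓
(F=S78, I=367): row 5 → E = 13 ✓
(F=S78, I=359): row 6 → E = 10 ✓
(F=S78, I=358): row 7 → E = 7 ✓
(F=S90, I=367): row 8 → E = 17 ✓
(F=S78, I=354): row 10 → E = 6 ✓
(F=S98, I=359): row 11 → E = 2 ✓
(F=S98, I=354): row 13 → E = 6 ✓
(F=S98, I=367): row 14 → E = 9 ✓
Two rows agree on {F, I} but differ on E, so {F, I} → E does not hold.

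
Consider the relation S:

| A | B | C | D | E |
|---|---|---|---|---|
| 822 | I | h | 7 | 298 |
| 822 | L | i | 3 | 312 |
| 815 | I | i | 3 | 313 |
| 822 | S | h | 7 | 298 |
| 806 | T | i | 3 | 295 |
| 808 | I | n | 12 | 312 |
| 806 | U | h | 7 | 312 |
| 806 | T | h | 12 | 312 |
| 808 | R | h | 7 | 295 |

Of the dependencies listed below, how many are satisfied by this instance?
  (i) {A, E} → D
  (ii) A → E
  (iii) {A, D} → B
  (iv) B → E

(i) {A, E} → D: (A=806, E=312): 2 rows → D takes values {7, 12} — violation — fails.
(ii) A → E: A=822: 3 rows → E takes values {298, 312} — violation; A=806: 3 rows → E takes values {295, 312} — violation; A=808: 2 rows → E takes values {312, 295} — violation — fails.
(iii) {A, D} → B: (A=822, D=7): 2 rows → B takes values {I, S} — violation — fails.
(iv) B → E: B=I: 3 rows → E takes values {298, 313, 312} — violation; B=T: 2 rows → E takes values {295, 312} — violation — fails.
None of the 4 dependencies hold.

0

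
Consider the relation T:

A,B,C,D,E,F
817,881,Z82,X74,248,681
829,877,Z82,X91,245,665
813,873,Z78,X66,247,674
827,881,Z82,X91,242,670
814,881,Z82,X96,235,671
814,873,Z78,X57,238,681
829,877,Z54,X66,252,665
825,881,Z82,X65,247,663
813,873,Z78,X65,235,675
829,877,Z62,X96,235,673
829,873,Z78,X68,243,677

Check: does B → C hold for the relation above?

B=881: 4 rows → C = Z82, Z82, Z82, Z82 ✓
B=877: 3 rows → C takes values {Z82, Z54, Z62} — violation
B=873: 4 rows → C = Z78, Z78, Z78, Z78 ✓
Two rows agree on B but differ on C, so B → C does not hold.

No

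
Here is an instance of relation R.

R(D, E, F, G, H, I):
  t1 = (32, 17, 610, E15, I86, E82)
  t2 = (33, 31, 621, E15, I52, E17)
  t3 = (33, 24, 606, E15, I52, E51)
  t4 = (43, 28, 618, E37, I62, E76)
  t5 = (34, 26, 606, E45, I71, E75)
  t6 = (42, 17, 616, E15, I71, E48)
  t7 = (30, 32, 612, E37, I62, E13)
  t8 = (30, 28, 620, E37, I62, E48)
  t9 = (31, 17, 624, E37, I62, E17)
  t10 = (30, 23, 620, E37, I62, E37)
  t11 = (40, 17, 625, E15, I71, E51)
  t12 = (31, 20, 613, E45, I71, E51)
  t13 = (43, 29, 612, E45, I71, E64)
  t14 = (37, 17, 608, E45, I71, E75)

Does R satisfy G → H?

G=E15: rows 1, 2, 3, 6, 11 → H takes values {I86, I52, I71} — violation
G=E37: rows 4, 7, 8, 9, 10 → H = I62, I62, I62, I62, I62 ✓
G=E45: rows 5, 12, 13, 14 → H = I71, I71, I71, I71 ✓
Two rows agree on G but differ on H, so G → H does not hold.

No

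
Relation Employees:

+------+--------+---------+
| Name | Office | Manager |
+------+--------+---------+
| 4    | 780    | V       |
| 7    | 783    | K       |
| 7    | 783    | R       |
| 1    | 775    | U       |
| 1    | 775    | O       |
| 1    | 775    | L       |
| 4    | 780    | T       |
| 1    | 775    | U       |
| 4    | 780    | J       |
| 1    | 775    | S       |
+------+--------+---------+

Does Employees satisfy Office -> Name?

Office=780: 3 rows → Name = 4, 4, 4 ✓
Office=783: 2 rows → Name = 7, 7 ✓
Office=775: 5 rows → Name = 1, 1, 1, 1, 1 ✓
Every Office value is associated with a single Name value, so Office -> Name holds.

Yes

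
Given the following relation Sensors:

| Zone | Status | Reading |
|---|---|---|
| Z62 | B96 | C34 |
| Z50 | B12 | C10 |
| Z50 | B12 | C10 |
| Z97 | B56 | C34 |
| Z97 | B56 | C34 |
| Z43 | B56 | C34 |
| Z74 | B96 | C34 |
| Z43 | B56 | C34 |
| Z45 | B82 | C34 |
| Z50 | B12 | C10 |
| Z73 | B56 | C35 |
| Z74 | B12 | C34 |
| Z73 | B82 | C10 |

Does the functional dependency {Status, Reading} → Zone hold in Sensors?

(Status=B96, Reading=C34): 2 rows → Zone takes values {Z62, Z74} — violation
(Status=B12, Reading=C10): 3 rows → Zone = Z50, Z50, Z50 ✓
(Status=B56, Reading=C34): 4 rows → Zone takes values {Z97, Z43} — violation
(Status=B82, Reading=C34): 1 row → Zone = Z45 ✓
(Status=B56, Reading=C35): 1 row → Zone = Z73 ✓
(Status=B12, Reading=C34): 1 row → Zone = Z74 ✓
(Status=B82, Reading=C10): 1 row → Zone = Z73 ✓
Two rows agree on {Status, Reading} but differ on Zone, so {Status, Reading} → Zone does not hold.

No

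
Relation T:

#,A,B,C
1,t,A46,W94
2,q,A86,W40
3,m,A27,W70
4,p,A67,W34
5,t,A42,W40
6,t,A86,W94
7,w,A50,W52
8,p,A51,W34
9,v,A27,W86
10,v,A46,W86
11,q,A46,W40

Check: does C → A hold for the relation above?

No

C=W94: rows 1, 6 → A = t, t ✓
C=W40: rows 2, 5, 11 → A takes values {q, t} — violation
C=W70: row 3 → A = m ✓
C=W34: rows 4, 8 → A = p, p ✓
C=W52: row 7 → A = w ✓
C=W86: rows 9, 10 → A = v, v ✓
Two rows agree on C but differ on A, so C → A does not hold.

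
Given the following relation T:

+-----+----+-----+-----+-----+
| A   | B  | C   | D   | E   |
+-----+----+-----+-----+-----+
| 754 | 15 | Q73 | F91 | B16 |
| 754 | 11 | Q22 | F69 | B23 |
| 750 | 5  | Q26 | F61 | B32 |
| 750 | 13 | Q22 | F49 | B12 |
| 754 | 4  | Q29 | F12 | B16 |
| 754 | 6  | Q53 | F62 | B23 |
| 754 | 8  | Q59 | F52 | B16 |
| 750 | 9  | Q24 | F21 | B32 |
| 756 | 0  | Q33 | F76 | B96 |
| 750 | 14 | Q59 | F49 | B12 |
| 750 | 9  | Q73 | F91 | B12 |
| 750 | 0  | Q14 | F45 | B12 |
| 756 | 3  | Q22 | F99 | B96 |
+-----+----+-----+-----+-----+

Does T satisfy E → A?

Yes

E=B16: 3 rows → A = 754, 754, 754 ✓
E=B23: 2 rows → A = 754, 754 ✓
E=B32: 2 rows → A = 750, 750 ✓
E=B12: 4 rows → A = 750, 750, 750, 750 ✓
E=B96: 2 rows → A = 756, 756 ✓
Every E value is associated with a single A value, so E → A holds.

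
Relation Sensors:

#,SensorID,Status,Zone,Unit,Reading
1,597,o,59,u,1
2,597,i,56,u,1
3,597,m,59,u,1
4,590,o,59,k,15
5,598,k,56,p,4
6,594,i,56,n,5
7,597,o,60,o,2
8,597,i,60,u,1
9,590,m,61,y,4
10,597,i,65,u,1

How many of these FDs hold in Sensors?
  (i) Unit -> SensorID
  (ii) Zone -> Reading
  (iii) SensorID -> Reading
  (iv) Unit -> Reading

2

(i) Unit -> SensorID: every LHS value maps to a single RHS value — holds.
(ii) Zone -> Reading: Zone=59: rows 1, 3, 4 → Reading takes values {1, 15} — violation; Zone=56: rows 2, 5, 6 → Reading takes values {1, 4, 5} — violation; Zone=60: rows 7, 8 → Reading takes values {2, 1} — violation — fails.
(iii) SensorID -> Reading: SensorID=597: rows 1, 2, 3, 7, 8, 10 → Reading takes values {1, 2} — violation; SensorID=590: rows 4, 9 → Reading takes values {15, 4} — violation — fails.
(iv) Unit -> Reading: every LHS value maps to a single RHS value — holds.
2 of the 4 dependencies hold.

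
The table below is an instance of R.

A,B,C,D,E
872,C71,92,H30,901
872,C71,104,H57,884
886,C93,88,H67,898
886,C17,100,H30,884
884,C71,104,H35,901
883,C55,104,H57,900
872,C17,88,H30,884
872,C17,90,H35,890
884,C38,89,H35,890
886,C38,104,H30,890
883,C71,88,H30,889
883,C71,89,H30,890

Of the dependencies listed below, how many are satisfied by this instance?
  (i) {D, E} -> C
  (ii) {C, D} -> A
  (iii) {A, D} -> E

(i) {D, E} -> C: (D=H30, E=884): 2 rows → C takes values {100, 88} — violation; (D=H35, E=890): 2 rows → C takes values {90, 89} — violation; (D=H30, E=890): 2 rows → C takes values {104, 89} — violation — fails.
(ii) {C, D} -> A: (C=104, D=H57): 2 rows → A takes values {872, 883} — violation; (C=88, D=H30): 2 rows → A takes values {872, 883} — violation — fails.
(iii) {A, D} -> E: (A=872, D=H30): 2 rows → E takes values {901, 884} — violation; (A=886, D=H30): 2 rows → E takes values {884, 890} — violation; (A=884, D=H35): 2 rows → E takes values {901, 890} — violation; (A=883, D=H30): 2 rows → E takes values {889, 890} — violation — fails.
None of the 3 dependencies hold.

0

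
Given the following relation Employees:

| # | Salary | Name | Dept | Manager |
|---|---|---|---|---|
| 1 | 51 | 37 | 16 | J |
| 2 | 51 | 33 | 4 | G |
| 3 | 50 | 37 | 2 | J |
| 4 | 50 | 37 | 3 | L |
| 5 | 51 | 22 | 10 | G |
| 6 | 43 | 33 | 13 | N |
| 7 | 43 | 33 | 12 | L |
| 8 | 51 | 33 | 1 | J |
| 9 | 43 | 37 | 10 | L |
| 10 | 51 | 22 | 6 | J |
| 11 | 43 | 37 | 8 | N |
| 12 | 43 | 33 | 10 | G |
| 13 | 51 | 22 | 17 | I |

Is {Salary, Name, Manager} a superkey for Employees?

All 13 rows have distinct {Salary, Name, Manager} values, so {Salary, Name, Manager} → (all attributes) holds and {Salary, Name, Manager} is a superkey.

Yes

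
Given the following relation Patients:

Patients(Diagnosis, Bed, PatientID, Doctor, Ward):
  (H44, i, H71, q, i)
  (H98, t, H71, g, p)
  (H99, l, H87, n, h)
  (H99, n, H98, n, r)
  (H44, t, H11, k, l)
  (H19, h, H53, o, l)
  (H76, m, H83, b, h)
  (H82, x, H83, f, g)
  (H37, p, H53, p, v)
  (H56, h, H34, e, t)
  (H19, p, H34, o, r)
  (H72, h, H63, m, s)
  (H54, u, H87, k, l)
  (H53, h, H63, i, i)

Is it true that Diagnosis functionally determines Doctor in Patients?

Diagnosis=H44: 2 rows → Doctor takes values {q, k} — violation
Diagnosis=H98: 1 row → Doctor = g ✓
Diagnosis=H99: 2 rows → Doctor = n, n ✓
Diagnosis=H19: 2 rows → Doctor = o, o ✓
Diagnosis=H76: 1 row → Doctor = b ✓
Diagnosis=H82: 1 row → Doctor = f ✓
Diagnosis=H37: 1 row → Doctor = p ✓
Diagnosis=H56: 1 row → Doctor = e ✓
Diagnosis=H72: 1 row → Doctor = m ✓
Diagnosis=H54: 1 row → Doctor = k ✓
Diagnosis=H53: 1 row → Doctor = i ✓
Two rows agree on Diagnosis but differ on Doctor, so Diagnosis -> Doctor does not hold.

No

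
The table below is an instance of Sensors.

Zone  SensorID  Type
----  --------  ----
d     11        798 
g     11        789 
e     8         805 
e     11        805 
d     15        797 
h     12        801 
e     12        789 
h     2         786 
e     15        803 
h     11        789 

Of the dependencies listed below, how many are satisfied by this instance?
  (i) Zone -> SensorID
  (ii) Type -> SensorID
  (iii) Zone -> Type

0

(i) Zone -> SensorID: Zone=d: 2 rows → SensorID takes values {11, 15} — violation; Zone=e: 4 rows → SensorID takes values {8, 11, 12, 15} — violation; Zone=h: 3 rows → SensorID takes values {12, 2, 11} — violation — fails.
(ii) Type -> SensorID: Type=789: 3 rows → SensorID takes values {11, 12} — violation; Type=805: 2 rows → SensorID takes values {8, 11} — violation — fails.
(iii) Zone -> Type: Zone=d: 2 rows → Type takes values {798, 797} — violation; Zone=e: 4 rows → Type takes values {805, 789, 803} — violation; Zone=h: 3 rows → Type takes values {801, 786, 789} — violation — fails.
None of the 3 dependencies hold.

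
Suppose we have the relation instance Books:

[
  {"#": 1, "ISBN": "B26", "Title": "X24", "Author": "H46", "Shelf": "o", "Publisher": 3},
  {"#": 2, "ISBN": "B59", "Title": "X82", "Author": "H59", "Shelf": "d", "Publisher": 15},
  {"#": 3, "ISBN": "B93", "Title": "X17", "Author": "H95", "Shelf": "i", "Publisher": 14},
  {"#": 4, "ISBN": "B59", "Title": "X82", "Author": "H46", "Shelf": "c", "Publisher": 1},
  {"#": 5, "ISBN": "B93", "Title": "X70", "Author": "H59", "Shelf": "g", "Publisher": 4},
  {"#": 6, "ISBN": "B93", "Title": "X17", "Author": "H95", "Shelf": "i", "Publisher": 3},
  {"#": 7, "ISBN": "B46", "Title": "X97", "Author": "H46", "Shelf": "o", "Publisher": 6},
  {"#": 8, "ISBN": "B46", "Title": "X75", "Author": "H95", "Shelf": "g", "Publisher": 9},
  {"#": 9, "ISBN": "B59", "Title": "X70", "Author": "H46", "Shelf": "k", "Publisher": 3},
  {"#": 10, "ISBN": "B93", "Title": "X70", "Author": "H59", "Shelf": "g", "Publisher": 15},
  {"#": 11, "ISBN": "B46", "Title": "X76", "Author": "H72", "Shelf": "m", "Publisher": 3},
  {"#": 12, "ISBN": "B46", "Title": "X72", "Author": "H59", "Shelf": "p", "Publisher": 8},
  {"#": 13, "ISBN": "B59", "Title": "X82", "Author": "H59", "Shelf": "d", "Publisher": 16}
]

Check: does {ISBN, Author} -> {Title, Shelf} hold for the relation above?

(ISBN=B26, Author=H46): row 1 → {Title,Shelf} = (X24, o) ✓
(ISBN=B59, Author=H59): rows 2, 13 → {Title,Shelf} = (X82, d), (X82, d) ✓
(ISBN=B93, Author=H95): rows 3, 6 → {Title,Shelf} = (X17, i), (X17, i) ✓
(ISBN=B59, Author=H46): rows 4, 9 → {Title,Shelf} takes values {(X82, c), (X70, k)} — violation
(ISBN=B93, Author=H59): rows 5, 10 → {Title,Shelf} = (X70, g), (X70, g) ✓
(ISBN=B46, Author=H46): row 7 → {Title,Shelf} = (X97, o) ✓
(ISBN=B46, Author=H95): row 8 → {Title,Shelf} = (X75, g) ✓
(ISBN=B46, Author=H72): row 11 → {Title,Shelf} = (X76, m) ✓
(ISBN=B46, Author=H59): row 12 → {Title,Shelf} = (X72, p) ✓
Two rows agree on {ISBN, Author} but differ on {Title, Shelf}, so {ISBN, Author} -> {Title, Shelf} does not hold.

No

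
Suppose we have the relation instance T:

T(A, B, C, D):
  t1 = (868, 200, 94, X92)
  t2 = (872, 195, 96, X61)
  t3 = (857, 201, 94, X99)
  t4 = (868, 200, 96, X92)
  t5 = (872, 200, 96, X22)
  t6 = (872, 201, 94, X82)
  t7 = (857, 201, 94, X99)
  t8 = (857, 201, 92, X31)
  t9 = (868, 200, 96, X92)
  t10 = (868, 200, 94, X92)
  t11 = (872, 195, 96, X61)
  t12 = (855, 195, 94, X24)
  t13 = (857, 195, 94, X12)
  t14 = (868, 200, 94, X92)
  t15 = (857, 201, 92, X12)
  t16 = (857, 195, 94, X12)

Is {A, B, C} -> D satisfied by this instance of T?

(A=868, B=200, C=94): rows 1, 10, 14 → D = X92, X92, X92 ✓
(A=872, B=195, C=96): rows 2, 11 → D = X61, X61 ✓
(A=857, B=201, C=94): rows 3, 7 → D = X99, X99 ✓
(A=868, B=200, C=96): rows 4, 9 → D = X92, X92 ✓
(A=872, B=200, C=96): row 5 → D = X22 ✓
(A=872, B=201, C=94): row 6 → D = X82 ✓
(A=857, B=201, C=92): rows 8, 15 → D takes values {X31, X12} — violation
(A=855, B=195, C=94): row 12 → D = X24 ✓
(A=857, B=195, C=94): rows 13, 16 → D = X12, X12 ✓
Two rows agree on {A, B, C} but differ on D, so {A, B, C} -> D does not hold.

No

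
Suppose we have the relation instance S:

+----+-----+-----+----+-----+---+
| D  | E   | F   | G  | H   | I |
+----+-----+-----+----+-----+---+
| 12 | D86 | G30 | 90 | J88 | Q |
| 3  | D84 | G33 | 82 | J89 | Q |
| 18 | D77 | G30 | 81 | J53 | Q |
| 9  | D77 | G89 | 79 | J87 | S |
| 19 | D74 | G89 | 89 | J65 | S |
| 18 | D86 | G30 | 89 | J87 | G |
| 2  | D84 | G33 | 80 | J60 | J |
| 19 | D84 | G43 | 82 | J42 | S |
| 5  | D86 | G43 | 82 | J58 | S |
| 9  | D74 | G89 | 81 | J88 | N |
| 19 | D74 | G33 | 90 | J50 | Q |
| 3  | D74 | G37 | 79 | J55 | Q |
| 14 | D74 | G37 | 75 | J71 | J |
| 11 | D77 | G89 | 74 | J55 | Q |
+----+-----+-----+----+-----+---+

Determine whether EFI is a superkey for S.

Yes

All 14 rows have distinct EFI values, so EFI → (all attributes) holds and EFI is a superkey.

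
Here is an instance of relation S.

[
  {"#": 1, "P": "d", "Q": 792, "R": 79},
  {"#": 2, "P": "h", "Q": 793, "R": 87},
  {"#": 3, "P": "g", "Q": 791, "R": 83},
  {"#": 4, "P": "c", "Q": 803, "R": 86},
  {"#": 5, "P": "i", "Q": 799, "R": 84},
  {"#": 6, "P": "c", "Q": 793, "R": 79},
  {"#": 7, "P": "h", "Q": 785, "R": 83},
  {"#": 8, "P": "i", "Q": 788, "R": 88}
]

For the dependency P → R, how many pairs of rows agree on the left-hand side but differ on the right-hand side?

3

P=h: violating pairs (2,7) — 1 pair.
P=c: violating pairs (4,6) — 1 pair.
P=i: violating pairs (5,8) — 1 pair.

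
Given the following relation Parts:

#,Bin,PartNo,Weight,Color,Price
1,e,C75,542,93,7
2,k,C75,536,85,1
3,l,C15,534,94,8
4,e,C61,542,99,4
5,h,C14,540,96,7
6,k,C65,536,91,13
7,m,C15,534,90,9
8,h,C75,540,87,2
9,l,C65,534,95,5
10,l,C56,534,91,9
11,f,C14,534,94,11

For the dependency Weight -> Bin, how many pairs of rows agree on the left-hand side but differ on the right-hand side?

7

Weight=542: all 2 rows agree on Bin — 0 pairs.
Weight=536: all 2 rows agree on Bin — 0 pairs.
Weight=534: violating pairs (3,7), (3,11), (7,9), (7,10), (7,11), (9,11), (10,11) — 7 pairs.
Weight=540: all 2 rows agree on Bin — 0 pairs.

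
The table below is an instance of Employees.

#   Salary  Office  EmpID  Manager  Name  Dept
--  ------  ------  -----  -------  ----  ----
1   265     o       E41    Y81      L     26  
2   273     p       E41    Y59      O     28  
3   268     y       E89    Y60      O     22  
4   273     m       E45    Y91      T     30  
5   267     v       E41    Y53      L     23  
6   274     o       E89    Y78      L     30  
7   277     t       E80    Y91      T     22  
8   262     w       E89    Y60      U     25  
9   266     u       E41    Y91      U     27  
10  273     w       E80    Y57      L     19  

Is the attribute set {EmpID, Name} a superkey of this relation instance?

No

Rows 1 and 5 have the same {EmpID, Name} value (EmpID=E41, Name=L) but are distinct tuples, so {EmpID, Name} does not determine every attribute — not a superkey.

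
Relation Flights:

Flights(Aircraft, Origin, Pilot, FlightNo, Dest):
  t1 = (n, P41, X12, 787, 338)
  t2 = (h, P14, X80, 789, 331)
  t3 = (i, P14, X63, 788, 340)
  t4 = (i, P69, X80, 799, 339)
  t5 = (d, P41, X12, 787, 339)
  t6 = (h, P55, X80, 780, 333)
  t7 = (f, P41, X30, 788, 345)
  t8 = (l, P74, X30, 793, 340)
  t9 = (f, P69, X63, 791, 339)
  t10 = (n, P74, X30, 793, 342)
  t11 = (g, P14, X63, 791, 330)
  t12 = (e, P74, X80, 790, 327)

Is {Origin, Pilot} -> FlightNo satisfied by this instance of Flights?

No

(Origin=P41, Pilot=X12): rows 1, 5 → FlightNo = 787, 787 ✓
(Origin=P14, Pilot=X80): row 2 → FlightNo = 789 ✓
(Origin=P14, Pilot=X63): rows 3, 11 → FlightNo takes values {788, 791} — violation
(Origin=P69, Pilot=X80): row 4 → FlightNo = 799 ✓
(Origin=P55, Pilot=X80): row 6 → FlightNo = 780 ✓
(Origin=P41, Pilot=X30): row 7 → FlightNo = 788 ✓
(Origin=P74, Pilot=X30): rows 8, 10 → FlightNo = 793, 793 ✓
(Origin=P69, Pilot=X63): row 9 → FlightNo = 791 ✓
(Origin=P74, Pilot=X80): row 12 → FlightNo = 790 ✓
Two rows agree on {Origin, Pilot} but differ on FlightNo, so {Origin, Pilot} -> FlightNo does not hold.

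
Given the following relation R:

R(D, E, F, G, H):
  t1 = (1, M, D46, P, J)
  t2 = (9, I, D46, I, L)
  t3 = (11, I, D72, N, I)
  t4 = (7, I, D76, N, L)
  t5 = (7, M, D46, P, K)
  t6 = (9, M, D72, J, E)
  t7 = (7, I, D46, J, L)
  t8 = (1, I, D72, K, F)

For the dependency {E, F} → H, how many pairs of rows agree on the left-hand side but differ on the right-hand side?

(E=M, F=D46): violating pairs (1,5) — 1 pair.
(E=I, F=D46): all 2 rows agree on H — 0 pairs.
(E=I, F=D72): violating pairs (3,8) — 1 pair.

2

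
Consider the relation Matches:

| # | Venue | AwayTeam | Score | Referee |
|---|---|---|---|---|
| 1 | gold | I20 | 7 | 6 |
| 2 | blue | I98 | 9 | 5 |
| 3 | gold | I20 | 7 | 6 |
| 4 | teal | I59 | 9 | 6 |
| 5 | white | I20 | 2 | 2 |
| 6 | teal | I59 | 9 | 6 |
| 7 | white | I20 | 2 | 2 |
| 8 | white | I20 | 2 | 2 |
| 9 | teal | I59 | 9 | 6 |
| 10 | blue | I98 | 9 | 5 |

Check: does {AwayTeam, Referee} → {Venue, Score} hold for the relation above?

(AwayTeam=I20, Referee=6): rows 1, 3 → {Venue,Score} = (gold, 7), (gold, 7) ✓
(AwayTeam=I98, Referee=5): rows 2, 10 → {Venue,Score} = (blue, 9), (blue, 9) ✓
(AwayTeam=I59, Referee=6): rows 4, 6, 9 → {Venue,Score} = (teal, 9), (teal, 9), (teal, 9) ✓
(AwayTeam=I20, Referee=2): rows 5, 7, 8 → {Venue,Score} = (white, 2), (white, 2), (white, 2) ✓
Every {AwayTeam, Referee} value is associated with a single {Venue, Score} value, so {AwayTeam, Referee} → {Venue, Score} holds.

Yes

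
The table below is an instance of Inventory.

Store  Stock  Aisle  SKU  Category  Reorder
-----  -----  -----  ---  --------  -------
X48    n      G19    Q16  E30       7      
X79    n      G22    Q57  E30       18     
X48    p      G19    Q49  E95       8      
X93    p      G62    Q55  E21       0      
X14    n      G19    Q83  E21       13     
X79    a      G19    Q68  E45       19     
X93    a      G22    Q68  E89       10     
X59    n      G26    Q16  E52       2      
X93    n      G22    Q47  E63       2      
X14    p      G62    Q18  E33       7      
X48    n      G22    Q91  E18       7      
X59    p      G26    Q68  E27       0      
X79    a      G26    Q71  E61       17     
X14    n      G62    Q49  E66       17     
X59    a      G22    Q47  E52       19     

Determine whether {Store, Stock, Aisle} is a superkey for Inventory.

Yes

All 15 rows have distinct {Store, Stock, Aisle} values, so {Store, Stock, Aisle} → (all attributes) holds and {Store, Stock, Aisle} is a superkey.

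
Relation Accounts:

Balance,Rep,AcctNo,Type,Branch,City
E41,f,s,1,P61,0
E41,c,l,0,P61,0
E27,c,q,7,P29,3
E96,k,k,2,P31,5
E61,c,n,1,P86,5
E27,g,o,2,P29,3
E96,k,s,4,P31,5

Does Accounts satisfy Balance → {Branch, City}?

Yes

Balance=E41: 2 rows → {Branch,City} = (P61, 0), (P61, 0) ✓
Balance=E27: 2 rows → {Branch,City} = (P29, 3), (P29, 3) ✓
Balance=E96: 2 rows → {Branch,City} = (P31, 5), (P31, 5) ✓
Balance=E61: 1 row → {Branch,City} = (P86, 5) ✓
Every Balance value is associated with a single {Branch, City} value, so Balance → {Branch, City} holds.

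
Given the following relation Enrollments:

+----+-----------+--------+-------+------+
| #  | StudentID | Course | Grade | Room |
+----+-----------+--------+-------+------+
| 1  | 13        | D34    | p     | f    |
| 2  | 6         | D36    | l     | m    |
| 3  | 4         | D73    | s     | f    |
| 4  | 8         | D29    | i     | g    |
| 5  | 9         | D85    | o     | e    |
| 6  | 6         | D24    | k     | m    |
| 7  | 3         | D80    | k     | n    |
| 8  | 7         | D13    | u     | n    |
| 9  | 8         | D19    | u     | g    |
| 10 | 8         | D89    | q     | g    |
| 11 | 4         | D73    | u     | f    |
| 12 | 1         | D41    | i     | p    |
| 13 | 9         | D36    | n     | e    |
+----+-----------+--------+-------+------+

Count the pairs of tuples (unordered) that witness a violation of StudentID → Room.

StudentID=6: all 2 rows agree on Room — 0 pairs.
StudentID=4: all 2 rows agree on Room — 0 pairs.
StudentID=8: all 3 rows agree on Room — 0 pairs.
StudentID=9: all 2 rows agree on Room — 0 pairs.

0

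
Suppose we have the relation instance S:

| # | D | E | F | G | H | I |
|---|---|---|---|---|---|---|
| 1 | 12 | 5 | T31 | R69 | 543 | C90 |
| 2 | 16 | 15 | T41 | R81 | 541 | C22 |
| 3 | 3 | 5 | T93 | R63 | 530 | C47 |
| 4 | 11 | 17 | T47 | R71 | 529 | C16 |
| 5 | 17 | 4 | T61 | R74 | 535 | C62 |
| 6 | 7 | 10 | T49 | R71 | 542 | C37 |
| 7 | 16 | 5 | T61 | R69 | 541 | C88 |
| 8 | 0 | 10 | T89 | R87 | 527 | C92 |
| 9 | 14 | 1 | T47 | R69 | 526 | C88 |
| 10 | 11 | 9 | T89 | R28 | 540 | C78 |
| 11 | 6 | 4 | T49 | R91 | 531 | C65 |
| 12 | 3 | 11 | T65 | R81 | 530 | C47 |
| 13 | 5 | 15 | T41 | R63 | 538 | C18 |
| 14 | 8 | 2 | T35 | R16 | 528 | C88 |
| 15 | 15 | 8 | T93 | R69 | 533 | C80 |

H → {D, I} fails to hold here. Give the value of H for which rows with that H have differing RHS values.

H=543: row 1 → {D,I} = (12, C90) ✓
H=541: rows 2, 7 → {D,I} takes values {(16, C22), (16, C88)} — violation
H=530: rows 3, 12 → {D,I} = (3, C47), (3, C47) ✓
H=529: row 4 → {D,I} = (11, C16) ✓
H=535: row 5 → {D,I} = (17, C62) ✓
H=542: row 6 → {D,I} = (7, C37) ✓
H=527: row 8 → {D,I} = (0, C92) ✓
H=526: row 9 → {D,I} = (14, C88) ✓
H=540: row 10 → {D,I} = (11, C78) ✓
H=531: row 11 → {D,I} = (6, C65) ✓
H=538: row 13 → {D,I} = (5, C18) ✓
H=528: row 14 → {D,I} = (8, C88) ✓
H=533: row 15 → {D,I} = (15, C80) ✓
The only H value with inconsistent RHS is H=541.

541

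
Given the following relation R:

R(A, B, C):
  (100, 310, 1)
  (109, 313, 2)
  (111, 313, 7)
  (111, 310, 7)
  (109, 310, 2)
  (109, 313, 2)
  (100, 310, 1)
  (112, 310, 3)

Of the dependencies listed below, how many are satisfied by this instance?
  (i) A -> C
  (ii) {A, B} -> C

(i) A -> C: every LHS value maps to a single RHS value — holds.
(ii) {A, B} -> C: every LHS value maps to a single RHS value — holds.
2 of the 2 dependencies hold.

2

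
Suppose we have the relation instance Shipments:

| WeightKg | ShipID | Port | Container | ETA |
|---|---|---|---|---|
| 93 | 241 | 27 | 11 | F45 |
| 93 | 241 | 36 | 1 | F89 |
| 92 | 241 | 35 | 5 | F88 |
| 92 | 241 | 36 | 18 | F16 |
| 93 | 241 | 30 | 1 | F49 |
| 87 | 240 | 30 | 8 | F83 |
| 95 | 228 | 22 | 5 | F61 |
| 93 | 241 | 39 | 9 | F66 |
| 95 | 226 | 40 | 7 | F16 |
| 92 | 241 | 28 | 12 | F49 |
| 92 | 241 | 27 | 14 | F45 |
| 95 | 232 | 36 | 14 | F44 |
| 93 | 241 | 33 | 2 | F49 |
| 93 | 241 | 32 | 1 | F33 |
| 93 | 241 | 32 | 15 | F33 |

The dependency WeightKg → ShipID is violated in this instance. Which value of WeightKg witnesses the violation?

95

WeightKg=93: 7 rows → ShipID = 241, 241, 241, 241, 241, 241, 241 ✓
WeightKg=92: 4 rows → ShipID = 241, 241, 241, 241 ✓
WeightKg=87: 1 row → ShipID = 240 ✓
WeightKg=95: 3 rows → ShipID takes values {228, 226, 232} — violation
The only WeightKg value with inconsistent ShipID is WeightKg=95.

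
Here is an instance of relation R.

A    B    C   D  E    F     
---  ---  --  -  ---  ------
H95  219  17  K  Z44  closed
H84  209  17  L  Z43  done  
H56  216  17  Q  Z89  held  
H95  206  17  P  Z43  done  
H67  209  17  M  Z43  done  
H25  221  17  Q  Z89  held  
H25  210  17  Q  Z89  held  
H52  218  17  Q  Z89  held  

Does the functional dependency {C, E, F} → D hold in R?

(C=17, E=Z44, F=closed): 1 row → D = K ✓
(C=17, E=Z43, F=done): 3 rows → D takes values {L, P, M} — violation
(C=17, E=Z89, F=held): 4 rows → D = Q, Q, Q, Q ✓
Two rows agree on {C, E, F} but differ on D, so {C, E, F} → D does not hold.

No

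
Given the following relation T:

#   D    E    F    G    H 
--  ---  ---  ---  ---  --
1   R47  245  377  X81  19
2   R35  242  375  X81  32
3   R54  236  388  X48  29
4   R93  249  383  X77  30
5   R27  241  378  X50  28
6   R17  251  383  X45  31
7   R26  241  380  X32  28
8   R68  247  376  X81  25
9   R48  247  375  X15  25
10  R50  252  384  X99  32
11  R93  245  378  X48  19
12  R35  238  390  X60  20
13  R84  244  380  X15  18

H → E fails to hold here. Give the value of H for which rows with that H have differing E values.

32

H=19: rows 1, 11 → E = 245, 245 ✓
H=32: rows 2, 10 → E takes values {242, 252} — violation
H=29: row 3 → E = 236 ✓
H=30: row 4 → E = 249 ✓
H=28: rows 5, 7 → E = 241, 241 ✓
H=31: row 6 → E = 251 ✓
H=25: rows 8, 9 → E = 247, 247 ✓
H=20: row 12 → E = 238 ✓
H=18: row 13 → E = 244 ✓
The only H value with inconsistent E is H=32.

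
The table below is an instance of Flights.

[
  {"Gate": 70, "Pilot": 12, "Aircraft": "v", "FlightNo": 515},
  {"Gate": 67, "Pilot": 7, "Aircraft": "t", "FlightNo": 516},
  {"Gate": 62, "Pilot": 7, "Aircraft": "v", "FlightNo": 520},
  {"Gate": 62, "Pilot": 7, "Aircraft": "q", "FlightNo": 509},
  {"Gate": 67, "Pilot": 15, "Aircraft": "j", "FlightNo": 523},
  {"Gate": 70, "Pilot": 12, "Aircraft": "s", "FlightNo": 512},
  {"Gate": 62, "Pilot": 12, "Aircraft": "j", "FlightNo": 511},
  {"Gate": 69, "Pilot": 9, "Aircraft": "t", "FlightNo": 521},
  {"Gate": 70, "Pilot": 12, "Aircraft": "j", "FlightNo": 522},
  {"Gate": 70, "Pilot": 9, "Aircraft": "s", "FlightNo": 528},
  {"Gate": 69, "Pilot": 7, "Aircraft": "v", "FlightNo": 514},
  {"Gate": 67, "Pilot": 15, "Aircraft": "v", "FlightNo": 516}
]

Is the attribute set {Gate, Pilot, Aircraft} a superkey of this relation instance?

Yes

All 12 rows have distinct {Gate, Pilot, Aircraft} values, so {Gate, Pilot, Aircraft} → (all attributes) holds and {Gate, Pilot, Aircraft} is a superkey.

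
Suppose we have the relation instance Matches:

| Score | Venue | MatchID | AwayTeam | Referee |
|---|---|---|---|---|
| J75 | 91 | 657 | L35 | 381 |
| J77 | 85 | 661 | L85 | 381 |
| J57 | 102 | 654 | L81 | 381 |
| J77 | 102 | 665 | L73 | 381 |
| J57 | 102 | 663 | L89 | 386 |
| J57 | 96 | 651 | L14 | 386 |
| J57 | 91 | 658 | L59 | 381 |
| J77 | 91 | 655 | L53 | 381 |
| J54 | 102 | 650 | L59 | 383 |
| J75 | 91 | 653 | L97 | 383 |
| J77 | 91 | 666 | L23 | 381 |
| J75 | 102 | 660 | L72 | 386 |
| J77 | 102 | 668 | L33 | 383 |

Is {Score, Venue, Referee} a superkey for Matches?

No

Two distinct rows share (Score=J77, Venue=91, Referee=381), so {Score, Venue, Referee} does not determine every attribute — not a superkey.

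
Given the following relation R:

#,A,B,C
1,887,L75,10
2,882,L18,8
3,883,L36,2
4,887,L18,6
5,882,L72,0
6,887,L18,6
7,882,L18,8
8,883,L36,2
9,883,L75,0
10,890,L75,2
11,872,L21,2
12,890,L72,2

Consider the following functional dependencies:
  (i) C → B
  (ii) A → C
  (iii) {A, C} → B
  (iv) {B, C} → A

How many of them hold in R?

1

(i) C → B: C=2: rows 3, 8, 10, 11, 12 → B takes values {L36, L75, L21, L72} — violation; C=0: rows 5, 9 → B takes values {L72, L75} — violation — fails.
(ii) A → C: A=887: rows 1, 4, 6 → C takes values {10, 6} — violation; A=882: rows 2, 5, 7 → C takes values {8, 0} — violation; A=883: rows 3, 8, 9 → C takes values {2, 0} — violation — fails.
(iii) {A, C} → B: (A=890, C=2): rows 10, 12 → B takes values {L75, L72} — violation — fails.
(iv) {B, C} → A: every LHS value maps to a single RHS value — holds.
1 of the 4 dependencies holds.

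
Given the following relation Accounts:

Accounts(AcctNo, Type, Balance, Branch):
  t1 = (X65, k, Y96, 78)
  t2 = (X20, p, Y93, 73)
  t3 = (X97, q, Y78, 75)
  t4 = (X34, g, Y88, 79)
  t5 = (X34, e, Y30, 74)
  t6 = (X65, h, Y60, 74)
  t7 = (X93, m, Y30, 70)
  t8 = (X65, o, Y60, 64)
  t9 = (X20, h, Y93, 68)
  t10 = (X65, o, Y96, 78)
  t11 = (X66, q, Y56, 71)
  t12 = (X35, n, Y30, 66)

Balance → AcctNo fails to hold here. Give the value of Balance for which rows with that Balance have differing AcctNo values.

Balance=Y96: rows 1, 10 → AcctNo = X65, X65 ✓
Balance=Y93: rows 2, 9 → AcctNo = X20, X20 ✓
Balance=Y78: row 3 → AcctNo = X97 ✓
Balance=Y88: row 4 → AcctNo = X34 ✓
Balance=Y30: rows 5, 7, 12 → AcctNo takes values {X34, X93, X35} — violation
Balance=Y60: rows 6, 8 → AcctNo = X65, X65 ✓
Balance=Y56: row 11 → AcctNo = X66 ✓
The only Balance value with inconsistent AcctNo is Balance=Y30.

Y30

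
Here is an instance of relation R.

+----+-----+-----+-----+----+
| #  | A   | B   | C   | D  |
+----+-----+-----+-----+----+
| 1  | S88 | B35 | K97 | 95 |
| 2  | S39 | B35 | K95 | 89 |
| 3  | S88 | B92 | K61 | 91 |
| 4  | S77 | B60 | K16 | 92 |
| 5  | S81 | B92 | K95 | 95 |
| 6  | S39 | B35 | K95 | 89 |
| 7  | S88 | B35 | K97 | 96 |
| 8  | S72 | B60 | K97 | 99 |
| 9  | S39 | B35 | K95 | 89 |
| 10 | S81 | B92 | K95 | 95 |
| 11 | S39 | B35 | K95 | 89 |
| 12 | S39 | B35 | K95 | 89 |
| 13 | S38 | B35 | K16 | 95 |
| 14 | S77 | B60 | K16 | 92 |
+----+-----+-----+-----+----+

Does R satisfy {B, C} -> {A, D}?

(B=B35, C=K97): rows 1, 7 → {A,D} takes values {(S88, 95), (S88, 96)} — violation
(B=B35, C=K95): rows 2, 6, 9, 11, 12 → {A,D} = (S39, 89), (S39, 89), (S39, 89), (S39, 89), (S39, 89) ✓
(B=B92, C=K61): row 3 → {A,D} = (S88, 91) ✓
(B=B60, C=K16): rows 4, 14 → {A,D} = (S77, 92), (S77, 92) ✓
(B=B92, C=K95): rows 5, 10 → {A,D} = (S81, 95), (S81, 95) ✓
(B=B60, C=K97): row 8 → {A,D} = (S72, 99) ✓
(B=B35, C=K16): row 13 → {A,D} = (S38, 95) ✓
Two rows agree on {B, C} but differ on {A, D}, so {B, C} -> {A, D} does not hold.

No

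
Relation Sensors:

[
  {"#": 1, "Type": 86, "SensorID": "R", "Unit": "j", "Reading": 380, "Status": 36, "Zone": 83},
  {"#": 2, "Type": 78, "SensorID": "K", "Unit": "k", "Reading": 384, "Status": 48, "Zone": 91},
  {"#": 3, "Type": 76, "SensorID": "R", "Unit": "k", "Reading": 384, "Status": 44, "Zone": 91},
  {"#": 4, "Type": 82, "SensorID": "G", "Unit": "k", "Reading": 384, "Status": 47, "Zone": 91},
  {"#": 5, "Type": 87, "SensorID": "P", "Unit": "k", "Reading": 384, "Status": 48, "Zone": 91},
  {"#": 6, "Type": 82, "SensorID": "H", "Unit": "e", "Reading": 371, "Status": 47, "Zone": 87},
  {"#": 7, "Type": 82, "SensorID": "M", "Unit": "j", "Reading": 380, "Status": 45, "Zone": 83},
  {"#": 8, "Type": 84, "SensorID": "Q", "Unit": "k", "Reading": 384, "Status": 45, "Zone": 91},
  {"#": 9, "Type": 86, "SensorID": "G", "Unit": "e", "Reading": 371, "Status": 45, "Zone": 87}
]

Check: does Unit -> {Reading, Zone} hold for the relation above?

Unit=j: rows 1, 7 → {Reading,Zone} = (380, 83), (380, 83) ✓
Unit=k: rows 2, 3, 4, 5, 8 → {Reading,Zone} = (384, 91), (384, 91), (384, 91), (384, 91), (384, 91) ✓
Unit=e: rows 6, 9 → {Reading,Zone} = (371, 87), (371, 87) ✓
Every Unit value is associated with a single {Reading, Zone} value, so Unit -> {Reading, Zone} holds.

Yes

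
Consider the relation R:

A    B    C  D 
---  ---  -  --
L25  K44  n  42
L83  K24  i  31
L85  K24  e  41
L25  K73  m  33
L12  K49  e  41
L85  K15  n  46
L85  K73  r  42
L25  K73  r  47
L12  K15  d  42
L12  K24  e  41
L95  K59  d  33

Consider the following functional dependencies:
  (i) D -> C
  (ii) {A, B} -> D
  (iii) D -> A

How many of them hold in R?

0

(i) D -> C: D=42: 3 rows → C takes values {n, r, d} — violation; D=33: 2 rows → C takes values {m, d} — violation — fails.
(ii) {A, B} -> D: (A=L25, B=K73): 2 rows → D takes values {33, 47} — violation — fails.
(iii) D -> A: D=42: 3 rows → A takes values {L25, L85, L12} — violation; D=41: 3 rows → A takes values {L85, L12} — violation; D=33: 2 rows → A takes values {L25, L95} — violation — fails.
None of the 3 dependencies hold.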